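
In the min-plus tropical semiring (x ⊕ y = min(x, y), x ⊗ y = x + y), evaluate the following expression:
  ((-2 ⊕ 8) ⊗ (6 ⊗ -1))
((-2 ⊕ 8) ⊗ (6 ⊗ -1)) = 3

Expand innermost to outermost. Recall ⊕ takes the minimum of its arguments and ⊗ takes their sum. Working out the expression ((-2 ⊕ 8) ⊗ (6 ⊗ -1)) gives 3.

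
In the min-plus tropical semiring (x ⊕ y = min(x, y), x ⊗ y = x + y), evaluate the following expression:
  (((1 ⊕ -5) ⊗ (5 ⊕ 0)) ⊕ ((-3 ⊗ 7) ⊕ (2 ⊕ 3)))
(((1 ⊕ -5) ⊗ (5 ⊕ 0)) ⊕ ((-3 ⊗ 7) ⊕ (2 ⊕ 3))) = -5

Expand innermost to outermost. Recall ⊕ takes the minimum of its arguments and ⊗ takes their sum. Working out the expression (((1 ⊕ -5) ⊗ (5 ⊕ 0)) ⊕ ((-3 ⊗ 7) ⊕ (2 ⊕ 3))) gives -5.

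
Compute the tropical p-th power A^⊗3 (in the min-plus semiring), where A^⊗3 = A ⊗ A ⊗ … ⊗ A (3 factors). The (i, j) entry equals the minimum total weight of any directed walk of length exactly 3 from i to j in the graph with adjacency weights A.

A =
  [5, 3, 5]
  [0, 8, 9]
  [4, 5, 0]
A^⊗3 =
  [8, 6, 5]
  [3, 8, 5]
  [4, 5, 0]

Each entry (A^⊗3)_ij equals the minimum over all length-3 walks i = v_0 → v_1 → … → v_3 = j of Σ_t A[v_t][v_{t+1}]. For example, for (i, j) = (0, 2) we minimise over 9 possible intermediate vertex sequences; the minimum is 5, attained along the walk 0 → 2 → 2 → 2.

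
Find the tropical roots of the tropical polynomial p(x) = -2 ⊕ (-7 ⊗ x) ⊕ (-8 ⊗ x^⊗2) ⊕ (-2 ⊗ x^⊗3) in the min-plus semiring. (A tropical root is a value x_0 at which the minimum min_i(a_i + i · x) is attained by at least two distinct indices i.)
Roots: {-6, 1, 5}

Each tropical root is a break point of the lower envelope of the lines y = a_i + i · x (there are 4 lines, with slopes 0, 1, ..., 3). Only the lines that attain the minimum somewhere contribute to roots; other lines are dominated. Here the surviving (envelope) indices are i = 3, i = 2, i = 1, i = 0.
Intersections between consecutive envelope lines give the roots: for adjacent envelope indices i < j the intersection is x = (a_i − a_j) / (j − i). Reading off the sorted break points: {-6, 1, 5}.
Verification: at each break x_0, at least two indices attain the minimum of min_i(a_i + i · x_0).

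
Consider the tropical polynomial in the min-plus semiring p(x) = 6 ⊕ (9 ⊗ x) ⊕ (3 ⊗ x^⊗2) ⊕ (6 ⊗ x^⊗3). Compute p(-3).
p(-3) = -3

A tropical monomial a ⊗ x^⊗i evaluates to a + i · x. Evaluating each term at x = -3:
  Term 0 contributes 6 + 0 · -3 = 6
  Term 1 contributes 9 + 1 · -3 = 6
  Term 2 contributes 3 + 2 · -3 = -3
  Term 3 contributes 6 + 3 · -3 = -3
p(-3) = ⊕ of these = min[6, 6, -3, -3] = -3.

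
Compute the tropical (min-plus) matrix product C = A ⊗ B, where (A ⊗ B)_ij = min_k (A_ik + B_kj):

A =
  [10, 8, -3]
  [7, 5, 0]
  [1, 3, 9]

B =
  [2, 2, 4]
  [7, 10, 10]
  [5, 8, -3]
A ⊗ B =
  [2, 5, -6]
  [5, 8, -3]
  [3, 3, 5]

Apply the min-plus product entry-by-entry:
  C[0][0] = min over k of (A[0][0] + B[0][0] = 10 + 2 = 12, A[0][1] + B[1][0] = 8 + 7 = 15, A[0][2] + B[2][0] = -3 + 5 = 2) = 2 (attained at k = 2)
  C[0][1] = min over k of (A[0][0] + B[0][1] = 10 + 2 = 12, A[0][1] + B[1][1] = 8 + 10 = 18, A[0][2] + B[2][1] = -3 + 8 = 5) = 5 (attained at k = 2)
  C[0][2] = min over k of (A[0][0] + B[0][2] = 10 + 4 = 14, A[0][1] + B[1][2] = 8 + 10 = 18, A[0][2] + B[2][2] = -3 + -3 = -6) = -6 (attained at k = 2)
  C[1][0] = min over k of (A[1][0] + B[0][0] = 7 + 2 = 9, A[1][1] + B[1][0] = 5 + 7 = 12, A[1][2] + B[2][0] = 0 + 5 = 5) = 5 (attained at k = 2)
  C[1][1] = min over k of (A[1][0] + B[0][1] = 7 + 2 = 9, A[1][1] + B[1][1] = 5 + 10 = 15, A[1][2] + B[2][1] = 0 + 8 = 8) = 8 (attained at k = 2)
  C[1][2] = min over k of (A[1][0] + B[0][2] = 7 + 4 = 11, A[1][1] + B[1][2] = 5 + 10 = 15, A[1][2] + B[2][2] = 0 + -3 = -3) = -3 (attained at k = 2)
  C[2][0] = min over k of (A[2][0] + B[0][0] = 1 + 2 = 3, A[2][1] + B[1][0] = 3 + 7 = 10, A[2][2] + B[2][0] = 9 + 5 = 14) = 3 (attained at k = 0)
  C[2][1] = min over k of (A[2][0] + B[0][1] = 1 + 2 = 3, A[2][1] + B[1][1] = 3 + 10 = 13, A[2][2] + B[2][1] = 9 + 8 = 17) = 3 (attained at k = 0)
  C[2][2] = min over k of (A[2][0] + B[0][2] = 1 + 4 = 5, A[2][1] + B[1][2] = 3 + 10 = 13, A[2][2] + B[2][2] = 9 + -3 = 6) = 5 (attained at k = 0)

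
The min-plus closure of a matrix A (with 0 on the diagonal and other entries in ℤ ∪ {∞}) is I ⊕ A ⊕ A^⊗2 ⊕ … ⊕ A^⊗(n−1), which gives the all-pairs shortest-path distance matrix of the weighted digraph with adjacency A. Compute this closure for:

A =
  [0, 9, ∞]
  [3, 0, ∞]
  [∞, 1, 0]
Closure =
  [0, 9, ∞]
  [3, 0, ∞]
  [4, 1, 0]

This is the Floyd-Warshall all-pairs shortest-path computation. For each intermediate vertex k = 0, 1, …, 2, update dist[i][j] ← min(dist[i][j], dist[i][k] + dist[k][j]). The final matrix gives, for each (i, j), the minimum total weight of any directed path from i to j (possibly empty when i = j).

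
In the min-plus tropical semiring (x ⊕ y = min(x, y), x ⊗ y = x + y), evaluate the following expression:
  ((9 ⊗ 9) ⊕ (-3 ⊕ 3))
((9 ⊗ 9) ⊕ (-3 ⊕ 3)) = -3

Expand innermost to outermost. Recall ⊕ takes the minimum of its arguments and ⊗ takes their sum. Working out the expression ((9 ⊗ 9) ⊕ (-3 ⊕ 3)) gives -3.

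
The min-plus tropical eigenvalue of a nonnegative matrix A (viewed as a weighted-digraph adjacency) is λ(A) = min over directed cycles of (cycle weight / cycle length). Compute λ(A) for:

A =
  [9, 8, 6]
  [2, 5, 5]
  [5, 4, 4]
λ(A) = 4

Enumerate directed cycles and compute their means (weight / length). Sample:
  cycle 0 → 0: weight = 9, length = 1, mean = 9/1 ≈ 9.000
  cycle 1 → 1: weight = 5, length = 1, mean = 5/1 ≈ 5.000
  cycle 2 → 2: weight = 4, length = 1, mean = 4/1 ≈ 4.000
  cycle 0 → 1 → 0: weight = 10, length = 2, mean = 10/2 ≈ 5.000
  cycle 0 → 2 → 0: weight = 11, length = 2, mean = 11/2 ≈ 5.500
  cycle 1 → 0 → 1: weight = 10, length = 2, mean = 10/2 ≈ 5.000
Minimum mean = 4.000, attained e.g. along the cycle 2 → 2 with weight 4 and length 1. So λ(A) = 4/1 = 4.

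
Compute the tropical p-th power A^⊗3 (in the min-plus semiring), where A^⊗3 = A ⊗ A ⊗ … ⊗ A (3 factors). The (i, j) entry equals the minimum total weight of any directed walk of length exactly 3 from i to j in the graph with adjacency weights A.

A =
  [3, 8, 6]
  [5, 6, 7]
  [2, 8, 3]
A^⊗3 =
  [9, 14, 12]
  [11, 16, 13]
  [8, 13, 9]

Each entry (A^⊗3)_ij equals the minimum over all length-3 walks i = v_0 → v_1 → … → v_3 = j of Σ_t A[v_t][v_{t+1}]. For example, for (i, j) = (0, 2) we minimise over 9 possible intermediate vertex sequences; the minimum is 12, attained along the walk 0 → 0 → 0 → 2.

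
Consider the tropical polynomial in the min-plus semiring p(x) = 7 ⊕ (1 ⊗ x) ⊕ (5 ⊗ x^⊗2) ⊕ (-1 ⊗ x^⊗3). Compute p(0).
p(0) = -1

A tropical monomial a ⊗ x^⊗i evaluates to a + i · x. Evaluating each term at x = 0:
  Term 0 contributes 7 + 0 · 0 = 7
  Term 1 contributes 1 + 1 · 0 = 1
  Term 2 contributes 5 + 2 · 0 = 5
  Term 3 contributes -1 + 3 · 0 = -1
p(0) = ⊕ of these = min[7, 1, 5, -1] = -1.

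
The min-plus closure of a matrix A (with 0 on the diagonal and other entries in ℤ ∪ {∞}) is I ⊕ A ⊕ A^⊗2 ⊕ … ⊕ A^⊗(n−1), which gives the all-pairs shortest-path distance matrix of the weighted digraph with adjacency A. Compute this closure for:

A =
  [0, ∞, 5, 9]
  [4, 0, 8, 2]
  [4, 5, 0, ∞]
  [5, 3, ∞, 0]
Closure =
  [0, 10, 5, 9]
  [4, 0, 8, 2]
  [4, 5, 0, 7]
  [5, 3, 10, 0]

This is the Floyd-Warshall all-pairs shortest-path computation. For each intermediate vertex k = 0, 1, …, 3, update dist[i][j] ← min(dist[i][j], dist[i][k] + dist[k][j]). The final matrix gives, for each (i, j), the minimum total weight of any directed path from i to j (possibly empty when i = j).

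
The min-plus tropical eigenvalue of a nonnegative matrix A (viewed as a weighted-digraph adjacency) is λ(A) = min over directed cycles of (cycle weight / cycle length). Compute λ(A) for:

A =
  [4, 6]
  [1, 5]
λ(A) = 7/2

Enumerate directed cycles and compute their means (weight / length). Sample:
  cycle 0 → 0: weight = 4, length = 1, mean = 4/1 ≈ 4.000
  cycle 1 → 1: weight = 5, length = 1, mean = 5/1 ≈ 5.000
  cycle 0 → 1 → 0: weight = 7, length = 2, mean = 7/2 ≈ 3.500
  cycle 1 → 0 → 1: weight = 7, length = 2, mean = 7/2 ≈ 3.500
Minimum mean = 3.500, attained e.g. along the cycle 0 → 1 → 0 with weight 7 and length 2. So λ(A) = 7/2 = 7/2.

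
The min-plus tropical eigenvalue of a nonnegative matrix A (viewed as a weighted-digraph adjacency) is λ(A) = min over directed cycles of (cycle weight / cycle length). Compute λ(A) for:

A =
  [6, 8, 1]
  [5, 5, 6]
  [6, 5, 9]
λ(A) = 7/2

Enumerate directed cycles and compute their means (weight / length). Sample:
  cycle 0 → 0: weight = 6, length = 1, mean = 6/1 ≈ 6.000
  cycle 1 → 1: weight = 5, length = 1, mean = 5/1 ≈ 5.000
  cycle 2 → 2: weight = 9, length = 1, mean = 9/1 ≈ 9.000
  cycle 0 → 1 → 0: weight = 13, length = 2, mean = 13/2 ≈ 6.500
  cycle 0 → 2 → 0: weight = 7, length = 2, mean = 7/2 ≈ 3.500
  cycle 1 → 0 → 1: weight = 13, length = 2, mean = 13/2 ≈ 6.500
Minimum mean = 3.500, attained e.g. along the cycle 0 → 2 → 0 with weight 7 and length 2. So λ(A) = 7/2 = 7/2.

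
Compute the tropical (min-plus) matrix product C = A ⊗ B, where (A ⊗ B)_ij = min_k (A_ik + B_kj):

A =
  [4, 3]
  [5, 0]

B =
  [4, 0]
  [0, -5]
A ⊗ B =
  [3, -2]
  [0, -5]

Apply the min-plus product entry-by-entry:
  C[0][0] = min over k of (A[0][0] + B[0][0] = 4 + 4 = 8, A[0][1] + B[1][0] = 3 + 0 = 3) = 3 (attained at k = 1)
  C[0][1] = min over k of (A[0][0] + B[0][1] = 4 + 0 = 4, A[0][1] + B[1][1] = 3 + -5 = -2) = -2 (attained at k = 1)
  C[1][0] = min over k of (A[1][0] + B[0][0] = 5 + 4 = 9, A[1][1] + B[1][0] = 0 + 0 = 0) = 0 (attained at k = 1)
  C[1][1] = min over k of (A[1][0] + B[0][1] = 5 + 0 = 5, A[1][1] + B[1][1] = 0 + -5 = -5) = -5 (attained at k = 1)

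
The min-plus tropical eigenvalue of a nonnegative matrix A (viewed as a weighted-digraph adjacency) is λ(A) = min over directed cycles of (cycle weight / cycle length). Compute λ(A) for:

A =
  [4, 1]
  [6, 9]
λ(A) = 7/2

Enumerate directed cycles and compute their means (weight / length). Sample:
  cycle 0 → 0: weight = 4, length = 1, mean = 4/1 ≈ 4.000
  cycle 1 → 1: weight = 9, length = 1, mean = 9/1 ≈ 9.000
  cycle 0 → 1 → 0: weight = 7, length = 2, mean = 7/2 ≈ 3.500
  cycle 1 → 0 → 1: weight = 7, length = 2, mean = 7/2 ≈ 3.500
Minimum mean = 3.500, attained e.g. along the cycle 0 → 1 → 0 with weight 7 and length 2. So λ(A) = 7/2 = 7/2.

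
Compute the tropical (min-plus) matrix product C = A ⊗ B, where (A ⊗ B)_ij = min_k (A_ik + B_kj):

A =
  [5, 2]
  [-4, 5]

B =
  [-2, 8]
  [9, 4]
A ⊗ B =
  [3, 6]
  [-6, 4]

Apply the min-plus product entry-by-entry:
  C[0][0] = min over k of (A[0][0] + B[0][0] = 5 + -2 = 3, A[0][1] + B[1][0] = 2 + 9 = 11) = 3 (attained at k = 0)
  C[0][1] = min over k of (A[0][0] + B[0][1] = 5 + 8 = 13, A[0][1] + B[1][1] = 2 + 4 = 6) = 6 (attained at k = 1)
  C[1][0] = min over k of (A[1][0] + B[0][0] = -4 + -2 = -6, A[1][1] + B[1][0] = 5 + 9 = 14) = -6 (attained at k = 0)
  C[1][1] = min over k of (A[1][0] + B[0][1] = -4 + 8 = 4, A[1][1] + B[1][1] = 5 + 4 = 9) = 4 (attained at k = 0)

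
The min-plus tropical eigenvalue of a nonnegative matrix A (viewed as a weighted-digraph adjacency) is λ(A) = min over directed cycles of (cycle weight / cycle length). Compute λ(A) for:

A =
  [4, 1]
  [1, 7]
λ(A) = 1

Enumerate directed cycles and compute their means (weight / length). Sample:
  cycle 0 → 0: weight = 4, length = 1, mean = 4/1 ≈ 4.000
  cycle 1 → 1: weight = 7, length = 1, mean = 7/1 ≈ 7.000
  cycle 0 → 1 → 0: weight = 2, length = 2, mean = 2/2 ≈ 1.000
  cycle 1 → 0 → 1: weight = 2, length = 2, mean = 2/2 ≈ 1.000
Minimum mean = 1.000, attained e.g. along the cycle 0 → 1 → 0 with weight 2 and length 2. So λ(A) = 2/2 = 1.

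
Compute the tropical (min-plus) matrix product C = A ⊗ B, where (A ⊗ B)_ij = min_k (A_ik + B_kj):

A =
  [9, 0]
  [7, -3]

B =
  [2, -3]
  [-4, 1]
A ⊗ B =
  [-4, 1]
  [-7, -2]

Apply the min-plus product entry-by-entry:
  C[0][0] = min over k of (A[0][0] + B[0][0] = 9 + 2 = 11, A[0][1] + B[1][0] = 0 + -4 = -4) = -4 (attained at k = 1)
  C[0][1] = min over k of (A[0][0] + B[0][1] = 9 + -3 = 6, A[0][1] + B[1][1] = 0 + 1 = 1) = 1 (attained at k = 1)
  C[1][0] = min over k of (A[1][0] + B[0][0] = 7 + 2 = 9, A[1][1] + B[1][0] = -3 + -4 = -7) = -7 (attained at k = 1)
  C[1][1] = min over k of (A[1][0] + B[0][1] = 7 + -3 = 4, A[1][1] + B[1][1] = -3 + 1 = -2) = -2 (attained at k = 1)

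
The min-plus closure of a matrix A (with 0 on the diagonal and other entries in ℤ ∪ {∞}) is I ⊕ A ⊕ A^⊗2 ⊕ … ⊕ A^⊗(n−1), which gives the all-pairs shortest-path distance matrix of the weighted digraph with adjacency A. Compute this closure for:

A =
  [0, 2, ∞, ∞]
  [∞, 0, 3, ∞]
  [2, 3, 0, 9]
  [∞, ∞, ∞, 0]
Closure =
  [0, 2, 5, 14]
  [5, 0, 3, 12]
  [2, 3, 0, 9]
  [∞, ∞, ∞, 0]

This is the Floyd-Warshall all-pairs shortest-path computation. For each intermediate vertex k = 0, 1, …, 3, update dist[i][j] ← min(dist[i][j], dist[i][k] + dist[k][j]). The final matrix gives, for each (i, j), the minimum total weight of any directed path from i to j (possibly empty when i = j).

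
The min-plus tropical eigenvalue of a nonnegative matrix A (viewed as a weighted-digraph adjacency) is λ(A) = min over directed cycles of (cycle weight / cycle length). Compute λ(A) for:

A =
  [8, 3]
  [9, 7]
λ(A) = 6

Enumerate directed cycles and compute their means (weight / length). Sample:
  cycle 0 → 0: weight = 8, length = 1, mean = 8/1 ≈ 8.000
  cycle 1 → 1: weight = 7, length = 1, mean = 7/1 ≈ 7.000
  cycle 0 → 1 → 0: weight = 12, length = 2, mean = 12/2 ≈ 6.000
  cycle 1 → 0 → 1: weight = 12, length = 2, mean = 12/2 ≈ 6.000
Minimum mean = 6.000, attained e.g. along the cycle 0 → 1 → 0 with weight 12 and length 2. So λ(A) = 12/2 = 6.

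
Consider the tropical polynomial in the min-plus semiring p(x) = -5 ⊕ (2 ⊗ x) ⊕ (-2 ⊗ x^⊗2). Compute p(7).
p(7) = -5

A tropical monomial a ⊗ x^⊗i evaluates to a + i · x. Evaluating each term at x = 7:
  Term 0 contributes -5 + 0 · 7 = -5
  Term 1 contributes 2 + 1 · 7 = 9
  Term 2 contributes -2 + 2 · 7 = 12
p(7) = ⊕ of these = min[-5, 9, 12] = -5.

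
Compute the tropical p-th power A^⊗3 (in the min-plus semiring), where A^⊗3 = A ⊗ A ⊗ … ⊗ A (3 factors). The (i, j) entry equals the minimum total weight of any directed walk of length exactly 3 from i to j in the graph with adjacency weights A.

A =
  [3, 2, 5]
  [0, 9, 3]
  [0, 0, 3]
A^⊗3 =
  [5, 4, 7]
  [2, 5, 5]
  [2, 2, 5]

Each entry (A^⊗3)_ij equals the minimum over all length-3 walks i = v_0 → v_1 → … → v_3 = j of Σ_t A[v_t][v_{t+1}]. For example, for (i, j) = (0, 2) we minimise over 9 possible intermediate vertex sequences; the minimum is 7, attained along the walk 0 → 1 → 0 → 2.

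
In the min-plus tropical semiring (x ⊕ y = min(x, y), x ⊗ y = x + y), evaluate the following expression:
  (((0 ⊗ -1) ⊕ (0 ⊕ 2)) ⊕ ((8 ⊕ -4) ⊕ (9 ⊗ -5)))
(((0 ⊗ -1) ⊕ (0 ⊕ 2)) ⊕ ((8 ⊕ -4) ⊕ (9 ⊗ -5))) = -4

Expand innermost to outermost. Recall ⊕ takes the minimum of its arguments and ⊗ takes their sum. Working out the expression (((0 ⊗ -1) ⊕ (0 ⊕ 2)) ⊕ ((8 ⊕ -4) ⊕ (9 ⊗ -5))) gives -4.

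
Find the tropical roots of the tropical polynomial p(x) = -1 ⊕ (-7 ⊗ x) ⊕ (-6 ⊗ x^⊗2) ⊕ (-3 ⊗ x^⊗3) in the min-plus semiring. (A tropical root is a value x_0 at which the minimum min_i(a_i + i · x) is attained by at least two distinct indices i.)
Roots: {-3, -1, 6}

Each tropical root is a break point of the lower envelope of the lines y = a_i + i · x (there are 4 lines, with slopes 0, 1, ..., 3). Only the lines that attain the minimum somewhere contribute to roots; other lines are dominated. Here the surviving (envelope) indices are i = 3, i = 2, i = 1, i = 0.
Intersections between consecutive envelope lines give the roots: for adjacent envelope indices i < j the intersection is x = (a_i − a_j) / (j − i). Reading off the sorted break points: {-3, -1, 6}.
Verification: at each break x_0, at least two indices attain the minimum of min_i(a_i + i · x_0).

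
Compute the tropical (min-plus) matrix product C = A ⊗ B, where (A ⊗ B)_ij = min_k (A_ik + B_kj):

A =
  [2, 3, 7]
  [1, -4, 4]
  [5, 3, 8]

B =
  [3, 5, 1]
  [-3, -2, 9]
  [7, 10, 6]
A ⊗ B =
  [0, 1, 3]
  [-7, -6, 2]
  [0, 1, 6]

Apply the min-plus product entry-by-entry:
  C[0][0] = min over k of (A[0][0] + B[0][0] = 2 + 3 = 5, A[0][1] + B[1][0] = 3 + -3 = 0, A[0][2] + B[2][0] = 7 + 7 = 14) = 0 (attained at k = 1)
  C[0][1] = min over k of (A[0][0] + B[0][1] = 2 + 5 = 7, A[0][1] + B[1][1] = 3 + -2 = 1, A[0][2] + B[2][1] = 7 + 10 = 17) = 1 (attained at k = 1)
  C[0][2] = min over k of (A[0][0] + B[0][2] = 2 + 1 = 3, A[0][1] + B[1][2] = 3 + 9 = 12, A[0][2] + B[2][2] = 7 + 6 = 13) = 3 (attained at k = 0)
  C[1][0] = min over k of (A[1][0] + B[0][0] = 1 + 3 = 4, A[1][1] + B[1][0] = -4 + -3 = -7, A[1][2] + B[2][0] = 4 + 7 = 11) = -7 (attained at k = 1)
  C[1][1] = min over k of (A[1][0] + B[0][1] = 1 + 5 = 6, A[1][1] + B[1][1] = -4 + -2 = -6, A[1][2] + B[2][1] = 4 + 10 = 14) = -6 (attained at k = 1)
  C[1][2] = min over k of (A[1][0] + B[0][2] = 1 + 1 = 2, A[1][1] + B[1][2] = -4 + 9 = 5, A[1][2] + B[2][2] = 4 + 6 = 10) = 2 (attained at k = 0)
  C[2][0] = min over k of (A[2][0] + B[0][0] = 5 + 3 = 8, A[2][1] + B[1][0] = 3 + -3 = 0, A[2][2] + B[2][0] = 8 + 7 = 15) = 0 (attained at k = 1)
  C[2][1] = min over k of (A[2][0] + B[0][1] = 5 + 5 = 10, A[2][1] + B[1][1] = 3 + -2 = 1, A[2][2] + B[2][1] = 8 + 10 = 18) = 1 (attained at k = 1)
  C[2][2] = min over k of (A[2][0] + B[0][2] = 5 + 1 = 6, A[2][1] + B[1][2] = 3 + 9 = 12, A[2][2] + B[2][2] = 8 + 6 = 14) = 6 (attained at k = 0)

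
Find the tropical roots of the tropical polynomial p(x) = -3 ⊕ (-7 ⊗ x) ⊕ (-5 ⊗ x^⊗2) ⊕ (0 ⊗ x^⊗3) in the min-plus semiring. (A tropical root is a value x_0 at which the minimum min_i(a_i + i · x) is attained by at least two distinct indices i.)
Roots: {-5, -2, 4}

Each tropical root is a break point of the lower envelope of the lines y = a_i + i · x (there are 4 lines, with slopes 0, 1, ..., 3). Only the lines that attain the minimum somewhere contribute to roots; other lines are dominated. Here the surviving (envelope) indices are i = 3, i = 2, i = 1, i = 0.
Intersections between consecutive envelope lines give the roots: for adjacent envelope indices i < j the intersection is x = (a_i − a_j) / (j − i). Reading off the sorted break points: {-5, -2, 4}.
Verification: at each break x_0, at least two indices attain the minimum of min_i(a_i + i · x_0).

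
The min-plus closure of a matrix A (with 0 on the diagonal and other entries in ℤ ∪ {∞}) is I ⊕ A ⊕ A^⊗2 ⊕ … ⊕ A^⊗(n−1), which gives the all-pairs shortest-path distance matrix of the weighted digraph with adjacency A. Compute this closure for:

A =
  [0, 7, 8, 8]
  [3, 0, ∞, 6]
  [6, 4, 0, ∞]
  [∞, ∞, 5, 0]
Closure =
  [0, 7, 8, 8]
  [3, 0, 11, 6]
  [6, 4, 0, 10]
  [11, 9, 5, 0]

This is the Floyd-Warshall all-pairs shortest-path computation. For each intermediate vertex k = 0, 1, …, 3, update dist[i][j] ← min(dist[i][j], dist[i][k] + dist[k][j]). The final matrix gives, for each (i, j), the minimum total weight of any directed path from i to j (possibly empty when i = j).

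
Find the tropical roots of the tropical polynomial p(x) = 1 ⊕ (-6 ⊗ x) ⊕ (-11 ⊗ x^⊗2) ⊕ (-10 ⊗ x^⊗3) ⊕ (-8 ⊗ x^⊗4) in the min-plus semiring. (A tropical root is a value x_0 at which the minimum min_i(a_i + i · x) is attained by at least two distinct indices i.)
Roots: {-2, -1, 5, 7}

Each tropical root is a break point of the lower envelope of the lines y = a_i + i · x (there are 5 lines, with slopes 0, 1, ..., 4). Only the lines that attain the minimum somewhere contribute to roots; other lines are dominated. Here the surviving (envelope) indices are i = 4, i = 3, i = 2, i = 1, i = 0.
Intersections between consecutive envelope lines give the roots: for adjacent envelope indices i < j the intersection is x = (a_i − a_j) / (j − i). Reading off the sorted break points: {-2, -1, 5, 7}.
Verification: at each break x_0, at least two indices attain the minimum of min_i(a_i + i · x_0).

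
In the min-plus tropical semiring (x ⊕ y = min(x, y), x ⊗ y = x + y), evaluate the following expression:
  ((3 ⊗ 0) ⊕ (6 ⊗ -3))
((3 ⊗ 0) ⊕ (6 ⊗ -3)) = 3

Expand innermost to outermost. Recall ⊕ takes the minimum of its arguments and ⊗ takes their sum. Working out the expression ((3 ⊗ 0) ⊕ (6 ⊗ -3)) gives 3.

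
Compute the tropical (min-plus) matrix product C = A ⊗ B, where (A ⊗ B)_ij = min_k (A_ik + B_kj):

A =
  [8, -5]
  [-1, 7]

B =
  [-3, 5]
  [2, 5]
A ⊗ B =
  [-3, 0]
  [-4, 4]

Apply the min-plus product entry-by-entry:
  C[0][0] = min over k of (A[0][0] + B[0][0] = 8 + -3 = 5, A[0][1] + B[1][0] = -5 + 2 = -3) = -3 (attained at k = 1)
  C[0][1] = min over k of (A[0][0] + B[0][1] = 8 + 5 = 13, A[0][1] + B[1][1] = -5 + 5 = 0) = 0 (attained at k = 1)
  C[1][0] = min over k of (A[1][0] + B[0][0] = -1 + -3 = -4, A[1][1] + B[1][0] = 7 + 2 = 9) = -4 (attained at k = 0)
  C[1][1] = min over k of (A[1][0] + B[0][1] = -1 + 5 = 4, A[1][1] + B[1][1] = 7 + 5 = 12) = 4 (attained at k = 0)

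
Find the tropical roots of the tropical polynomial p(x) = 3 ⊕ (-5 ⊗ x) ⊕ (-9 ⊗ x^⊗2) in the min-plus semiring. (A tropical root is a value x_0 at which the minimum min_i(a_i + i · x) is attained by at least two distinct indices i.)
Roots: {4, 8}

Each tropical root is a break point of the lower envelope of the lines y = a_i + i · x (there are 3 lines, with slopes 0, 1, ..., 2). Only the lines that attain the minimum somewhere contribute to roots; other lines are dominated. Here the surviving (envelope) indices are i = 2, i = 1, i = 0.
Intersections between consecutive envelope lines give the roots: for adjacent envelope indices i < j the intersection is x = (a_i − a_j) / (j − i). Reading off the sorted break points: {4, 8}.
Verification: at each break x_0, at least two indices attain the minimum of min_i(a_i + i · x_0).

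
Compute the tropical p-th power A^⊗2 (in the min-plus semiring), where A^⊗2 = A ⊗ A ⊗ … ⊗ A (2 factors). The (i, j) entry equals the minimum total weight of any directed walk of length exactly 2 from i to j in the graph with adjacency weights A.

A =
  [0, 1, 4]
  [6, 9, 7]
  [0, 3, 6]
A^⊗2 =
  [0, 1, 4]
  [6, 7, 10]
  [0, 1, 4]

Each entry (A^⊗2)_ij equals the minimum over all length-2 walks i = v_0 → v_1 → … → v_2 = j of Σ_t A[v_t][v_{t+1}]. For example, for (i, j) = (0, 2) we minimise over 3 possible intermediate vertex sequences; the minimum is 4, attained along the walk 0 → 0 → 2.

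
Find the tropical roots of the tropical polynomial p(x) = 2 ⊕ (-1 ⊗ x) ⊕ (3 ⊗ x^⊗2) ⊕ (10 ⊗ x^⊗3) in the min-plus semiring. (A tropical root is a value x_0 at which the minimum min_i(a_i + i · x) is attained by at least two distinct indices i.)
Roots: {-7, -4, 3}

Each tropical root is a break point of the lower envelope of the lines y = a_i + i · x (there are 4 lines, with slopes 0, 1, ..., 3). Only the lines that attain the minimum somewhere contribute to roots; other lines are dominated. Here the surviving (envelope) indices are i = 3, i = 2, i = 1, i = 0.
Intersections between consecutive envelope lines give the roots: for adjacent envelope indices i < j the intersection is x = (a_i − a_j) / (j − i). Reading off the sorted break points: {-7, -4, 3}.
Verification: at each break x_0, at least two indices attain the minimum of min_i(a_i + i · x_0).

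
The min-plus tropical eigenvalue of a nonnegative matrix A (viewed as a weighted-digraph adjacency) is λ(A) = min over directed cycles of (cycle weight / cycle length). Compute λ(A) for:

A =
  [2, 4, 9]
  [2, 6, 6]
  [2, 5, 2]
λ(A) = 2

Enumerate directed cycles and compute their means (weight / length). Sample:
  cycle 0 → 0: weight = 2, length = 1, mean = 2/1 ≈ 2.000
  cycle 1 → 1: weight = 6, length = 1, mean = 6/1 ≈ 6.000
  cycle 2 → 2: weight = 2, length = 1, mean = 2/1 ≈ 2.000
  cycle 0 → 1 → 0: weight = 6, length = 2, mean = 6/2 ≈ 3.000
  cycle 0 → 2 → 0: weight = 11, length = 2, mean = 11/2 ≈ 5.500
  cycle 1 → 0 → 1: weight = 6, length = 2, mean = 6/2 ≈ 3.000
Minimum mean = 2.000, attained e.g. along the cycle 0 → 0 with weight 2 and length 1. So λ(A) = 2/1 = 2.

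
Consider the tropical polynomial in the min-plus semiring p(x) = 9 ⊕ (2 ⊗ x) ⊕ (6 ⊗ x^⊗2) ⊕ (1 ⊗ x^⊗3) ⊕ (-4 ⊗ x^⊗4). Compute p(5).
p(5) = 7

A tropical monomial a ⊗ x^⊗i evaluates to a + i · x. Evaluating each term at x = 5:
  Term 0 contributes 9 + 0 · 5 = 9
  Term 1 contributes 2 + 1 · 5 = 7
  Term 2 contributes 6 + 2 · 5 = 16
  Term 3 contributes 1 + 3 · 5 = 16
  Term 4 contributes -4 + 4 · 5 = 16
p(5) = ⊕ of these = min[9, 7, 16, 16, 16] = 7.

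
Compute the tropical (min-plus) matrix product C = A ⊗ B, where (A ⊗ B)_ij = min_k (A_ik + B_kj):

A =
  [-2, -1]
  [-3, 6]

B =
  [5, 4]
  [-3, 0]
A ⊗ B =
  [-4, -1]
  [2, 1]

Apply the min-plus product entry-by-entry:
  C[0][0] = min over k of (A[0][0] + B[0][0] = -2 + 5 = 3, A[0][1] + B[1][0] = -1 + -3 = -4) = -4 (attained at k = 1)
  C[0][1] = min over k of (A[0][0] + B[0][1] = -2 + 4 = 2, A[0][1] + B[1][1] = -1 + 0 = -1) = -1 (attained at k = 1)
  C[1][0] = min over k of (A[1][0] + B[0][0] = -3 + 5 = 2, A[1][1] + B[1][0] = 6 + -3 = 3) = 2 (attained at k = 0)
  C[1][1] = min over k of (A[1][0] + B[0][1] = -3 + 4 = 1, A[1][1] + B[1][1] = 6 + 0 = 6) = 1 (attained at k = 0)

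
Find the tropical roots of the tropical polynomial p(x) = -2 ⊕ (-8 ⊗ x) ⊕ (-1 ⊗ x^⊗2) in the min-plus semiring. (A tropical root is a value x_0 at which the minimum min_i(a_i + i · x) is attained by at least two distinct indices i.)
Roots: {-7, 6}

Each tropical root is a break point of the lower envelope of the lines y = a_i + i · x (there are 3 lines, with slopes 0, 1, ..., 2). Only the lines that attain the minimum somewhere contribute to roots; other lines are dominated. Here the surviving (envelope) indices are i = 2, i = 1, i = 0.
Intersections between consecutive envelope lines give the roots: for adjacent envelope indices i < j the intersection is x = (a_i − a_j) / (j − i). Reading off the sorted break points: {-7, 6}.
Verification: at each break x_0, at least two indices attain the minimum of min_i(a_i + i · x_0).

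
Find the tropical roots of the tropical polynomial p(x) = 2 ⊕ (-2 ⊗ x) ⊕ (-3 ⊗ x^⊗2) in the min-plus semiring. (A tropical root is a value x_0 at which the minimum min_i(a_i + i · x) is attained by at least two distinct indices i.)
Roots: {1, 4}

Each tropical root is a break point of the lower envelope of the lines y = a_i + i · x (there are 3 lines, with slopes 0, 1, ..., 2). Only the lines that attain the minimum somewhere contribute to roots; other lines are dominated. Here the surviving (envelope) indices are i = 2, i = 1, i = 0.
Intersections between consecutive envelope lines give the roots: for adjacent envelope indices i < j the intersection is x = (a_i − a_j) / (j − i). Reading off the sorted break points: {1, 4}.
Verification: at each break x_0, at least two indices attain the minimum of min_i(a_i + i · x_0).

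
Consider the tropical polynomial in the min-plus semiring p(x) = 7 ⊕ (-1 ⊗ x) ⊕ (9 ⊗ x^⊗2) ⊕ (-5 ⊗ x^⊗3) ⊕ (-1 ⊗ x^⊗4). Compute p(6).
p(6) = 5

A tropical monomial a ⊗ x^⊗i evaluates to a + i · x. Evaluating each term at x = 6:
  Term 0 contributes 7 + 0 · 6 = 7
  Term 1 contributes -1 + 1 · 6 = 5
  Term 2 contributes 9 + 2 · 6 = 21
  Term 3 contributes -5 + 3 · 6 = 13
  Term 4 contributes -1 + 4 · 6 = 23
p(6) = ⊕ of these = min[7, 5, 21, 13, 23] = 5.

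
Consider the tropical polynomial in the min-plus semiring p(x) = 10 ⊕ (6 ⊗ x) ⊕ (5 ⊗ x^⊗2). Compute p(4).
p(4) = 10

A tropical monomial a ⊗ x^⊗i evaluates to a + i · x. Evaluating each term at x = 4:
  Term 0 contributes 10 + 0 · 4 = 10
  Term 1 contributes 6 + 1 · 4 = 10
  Term 2 contributes 5 + 2 · 4 = 13
p(4) = ⊕ of these = min[10, 10, 13] = 10.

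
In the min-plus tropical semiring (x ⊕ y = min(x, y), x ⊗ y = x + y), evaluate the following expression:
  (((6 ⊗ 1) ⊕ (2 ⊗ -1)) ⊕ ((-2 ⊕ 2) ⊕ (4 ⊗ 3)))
(((6 ⊗ 1) ⊕ (2 ⊗ -1)) ⊕ ((-2 ⊕ 2) ⊕ (4 ⊗ 3))) = -2

Expand innermost to outermost. Recall ⊕ takes the minimum of its arguments and ⊗ takes their sum. Working out the expression (((6 ⊗ 1) ⊕ (2 ⊗ -1)) ⊕ ((-2 ⊕ 2) ⊕ (4 ⊗ 3))) gives -2.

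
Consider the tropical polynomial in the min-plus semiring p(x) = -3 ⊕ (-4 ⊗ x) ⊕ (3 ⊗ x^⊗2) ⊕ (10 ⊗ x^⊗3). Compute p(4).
p(4) = -3

A tropical monomial a ⊗ x^⊗i evaluates to a + i · x. Evaluating each term at x = 4:
  Term 0 contributes -3 + 0 · 4 = -3
  Term 1 contributes -4 + 1 · 4 = 0
  Term 2 contributes 3 + 2 · 4 = 11
  Term 3 contributes 10 + 3 · 4 = 22
p(4) = ⊕ of these = min[-3, 0, 11, 22] = -3.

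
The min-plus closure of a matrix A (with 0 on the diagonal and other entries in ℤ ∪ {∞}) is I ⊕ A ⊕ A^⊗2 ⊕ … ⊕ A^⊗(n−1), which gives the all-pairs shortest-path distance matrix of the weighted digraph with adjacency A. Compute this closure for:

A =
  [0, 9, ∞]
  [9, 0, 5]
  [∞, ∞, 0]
Closure =
  [0, 9, 14]
  [9, 0, 5]
  [∞, ∞, 0]

This is the Floyd-Warshall all-pairs shortest-path computation. For each intermediate vertex k = 0, 1, …, 2, update dist[i][j] ← min(dist[i][j], dist[i][k] + dist[k][j]). The final matrix gives, for each (i, j), the minimum total weight of any directed path from i to j (possibly empty when i = j).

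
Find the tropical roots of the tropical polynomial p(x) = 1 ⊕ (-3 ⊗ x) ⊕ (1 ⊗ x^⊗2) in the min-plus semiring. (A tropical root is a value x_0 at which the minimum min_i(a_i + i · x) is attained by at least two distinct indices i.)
Roots: {-4, 4}

Each tropical root is a break point of the lower envelope of the lines y = a_i + i · x (there are 3 lines, with slopes 0, 1, ..., 2). Only the lines that attain the minimum somewhere contribute to roots; other lines are dominated. Here the surviving (envelope) indices are i = 2, i = 1, i = 0.
Intersections between consecutive envelope lines give the roots: for adjacent envelope indices i < j the intersection is x = (a_i − a_j) / (j − i). Reading off the sorted break points: {-4, 4}.
Verification: at each break x_0, at least two indices attain the minimum of min_i(a_i + i · x_0).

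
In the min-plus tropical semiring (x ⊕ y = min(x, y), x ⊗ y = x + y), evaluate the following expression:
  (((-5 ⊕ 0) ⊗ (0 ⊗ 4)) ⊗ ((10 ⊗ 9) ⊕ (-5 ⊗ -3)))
(((-5 ⊕ 0) ⊗ (0 ⊗ 4)) ⊗ ((10 ⊗ 9) ⊕ (-5 ⊗ -3))) = -9

Expand innermost to outermost. Recall ⊕ takes the minimum of its arguments and ⊗ takes their sum. Working out the expression (((-5 ⊕ 0) ⊗ (0 ⊗ 4)) ⊗ ((10 ⊗ 9) ⊕ (-5 ⊗ -3))) gives -9.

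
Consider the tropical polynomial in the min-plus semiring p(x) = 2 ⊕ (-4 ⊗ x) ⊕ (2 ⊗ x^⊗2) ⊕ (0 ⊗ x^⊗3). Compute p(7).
p(7) = 2

A tropical monomial a ⊗ x^⊗i evaluates to a + i · x. Evaluating each term at x = 7:
  Term 0 contributes 2 + 0 · 7 = 2
  Term 1 contributes -4 + 1 · 7 = 3
  Term 2 contributes 2 + 2 · 7 = 16
  Term 3 contributes 0 + 3 · 7 = 21
p(7) = ⊕ of these = min[2, 3, 16, 21] = 2.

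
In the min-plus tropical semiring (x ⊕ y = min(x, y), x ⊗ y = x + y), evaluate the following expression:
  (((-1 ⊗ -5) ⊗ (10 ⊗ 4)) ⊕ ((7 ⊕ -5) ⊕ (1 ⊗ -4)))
(((-1 ⊗ -5) ⊗ (10 ⊗ 4)) ⊕ ((7 ⊕ -5) ⊕ (1 ⊗ -4))) = -5

Expand innermost to outermost. Recall ⊕ takes the minimum of its arguments and ⊗ takes their sum. Working out the expression (((-1 ⊗ -5) ⊗ (10 ⊗ 4)) ⊕ ((7 ⊕ -5) ⊕ (1 ⊗ -4))) gives -5.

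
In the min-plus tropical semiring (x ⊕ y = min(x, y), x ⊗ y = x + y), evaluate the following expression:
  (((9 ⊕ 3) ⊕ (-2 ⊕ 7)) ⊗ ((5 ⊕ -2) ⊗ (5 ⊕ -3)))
(((9 ⊕ 3) ⊕ (-2 ⊕ 7)) ⊗ ((5 ⊕ -2) ⊗ (5 ⊕ -3))) = -7

Expand innermost to outermost. Recall ⊕ takes the minimum of its arguments and ⊗ takes their sum. Working out the expression (((9 ⊕ 3) ⊕ (-2 ⊕ 7)) ⊗ ((5 ⊕ -2) ⊗ (5 ⊕ -3))) gives -7.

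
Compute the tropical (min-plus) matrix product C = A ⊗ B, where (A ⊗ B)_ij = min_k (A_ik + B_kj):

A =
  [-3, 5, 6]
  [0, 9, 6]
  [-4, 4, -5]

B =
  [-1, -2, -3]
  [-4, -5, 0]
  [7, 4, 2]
A ⊗ B =
  [-4, -5, -6]
  [-1, -2, -3]
  [-5, -6, -7]

Apply the min-plus product entry-by-entry:
  C[0][0] = min over k of (A[0][0] + B[0][0] = -3 + -1 = -4, A[0][1] + B[1][0] = 5 + -4 = 1, A[0][2] + B[2][0] = 6 + 7 = 13) = -4 (attained at k = 0)
  C[0][1] = min over k of (A[0][0] + B[0][1] = -3 + -2 = -5, A[0][1] + B[1][1] = 5 + -5 = 0, A[0][2] + B[2][1] = 6 + 4 = 10) = -5 (attained at k = 0)
  C[0][2] = min over k of (A[0][0] + B[0][2] = -3 + -3 = -6, A[0][1] + B[1][2] = 5 + 0 = 5, A[0][2] + B[2][2] = 6 + 2 = 8) = -6 (attained at k = 0)
  C[1][0] = min over k of (A[1][0] + B[0][0] = 0 + -1 = -1, A[1][1] + B[1][0] = 9 + -4 = 5, A[1][2] + B[2][0] = 6 + 7 = 13) = -1 (attained at k = 0)
  C[1][1] = min over k of (A[1][0] + B[0][1] = 0 + -2 = -2, A[1][1] + B[1][1] = 9 + -5 = 4, A[1][2] + B[2][1] = 6 + 4 = 10) = -2 (attained at k = 0)
  C[1][2] = min over k of (A[1][0] + B[0][2] = 0 + -3 = -3, A[1][1] + B[1][2] = 9 + 0 = 9, A[1][2] + B[2][2] = 6 + 2 = 8) = -3 (attained at k = 0)
  C[2][0] = min over k of (A[2][0] + B[0][0] = -4 + -1 = -5, A[2][1] + B[1][0] = 4 + -4 = 0, A[2][2] + B[2][0] = -5 + 7 = 2) = -5 (attained at k = 0)
  C[2][1] = min over k of (A[2][0] + B[0][1] = -4 + -2 = -6, A[2][1] + B[1][1] = 4 + -5 = -1, A[2][2] + B[2][1] = -5 + 4 = -1) = -6 (attained at k = 0)
  C[2][2] = min over k of (A[2][0] + B[0][2] = -4 + -3 = -7, A[2][1] + B[1][2] = 4 + 0 = 4, A[2][2] + B[2][2] = -5 + 2 = -3) = -7 (attained at k = 0)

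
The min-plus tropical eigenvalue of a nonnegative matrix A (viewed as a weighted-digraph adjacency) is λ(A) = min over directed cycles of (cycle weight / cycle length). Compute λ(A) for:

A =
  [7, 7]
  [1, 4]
λ(A) = 4

Enumerate directed cycles and compute their means (weight / length). Sample:
  cycle 0 → 0: weight = 7, length = 1, mean = 7/1 ≈ 7.000
  cycle 1 → 1: weight = 4, length = 1, mean = 4/1 ≈ 4.000
  cycle 0 → 1 → 0: weight = 8, length = 2, mean = 8/2 ≈ 4.000
  cycle 1 → 0 → 1: weight = 8, length = 2, mean = 8/2 ≈ 4.000
Minimum mean = 4.000, attained e.g. along the cycle 1 → 1 with weight 4 and length 1. So λ(A) = 4/1 = 4.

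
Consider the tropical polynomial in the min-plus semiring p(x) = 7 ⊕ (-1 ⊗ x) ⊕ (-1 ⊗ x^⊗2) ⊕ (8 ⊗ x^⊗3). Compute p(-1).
p(-1) = -3

A tropical monomial a ⊗ x^⊗i evaluates to a + i · x. Evaluating each term at x = -1:
  Term 0 contributes 7 + 0 · -1 = 7
  Term 1 contributes -1 + 1 · -1 = -2
  Term 2 contributes -1 + 2 · -1 = -3
  Term 3 contributes 8 + 3 · -1 = 5
p(-1) = ⊕ of these = min[7, -2, -3, 5] = -3.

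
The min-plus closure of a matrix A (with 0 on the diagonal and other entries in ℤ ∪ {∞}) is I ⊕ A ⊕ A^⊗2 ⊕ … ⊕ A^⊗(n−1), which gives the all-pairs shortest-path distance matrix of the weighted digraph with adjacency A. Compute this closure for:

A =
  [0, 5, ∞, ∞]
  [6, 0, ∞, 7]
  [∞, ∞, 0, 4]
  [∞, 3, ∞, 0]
Closure =
  [0, 5, ∞, 12]
  [6, 0, ∞, 7]
  [13, 7, 0, 4]
  [9, 3, ∞, 0]

This is the Floyd-Warshall all-pairs shortest-path computation. For each intermediate vertex k = 0, 1, …, 3, update dist[i][j] ← min(dist[i][j], dist[i][k] + dist[k][j]). The final matrix gives, for each (i, j), the minimum total weight of any directed path from i to j (possibly empty when i = j).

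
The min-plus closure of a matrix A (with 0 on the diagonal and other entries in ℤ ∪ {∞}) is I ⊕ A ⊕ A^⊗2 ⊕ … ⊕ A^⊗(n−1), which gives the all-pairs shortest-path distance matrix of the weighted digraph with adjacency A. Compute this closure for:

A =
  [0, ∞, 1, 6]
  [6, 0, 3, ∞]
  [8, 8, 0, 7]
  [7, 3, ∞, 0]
Closure =
  [0, 9, 1, 6]
  [6, 0, 3, 10]
  [8, 8, 0, 7]
  [7, 3, 6, 0]

This is the Floyd-Warshall all-pairs shortest-path computation. For each intermediate vertex k = 0, 1, …, 3, update dist[i][j] ← min(dist[i][j], dist[i][k] + dist[k][j]). The final matrix gives, for each (i, j), the minimum total weight of any directed path from i to j (possibly empty when i = j).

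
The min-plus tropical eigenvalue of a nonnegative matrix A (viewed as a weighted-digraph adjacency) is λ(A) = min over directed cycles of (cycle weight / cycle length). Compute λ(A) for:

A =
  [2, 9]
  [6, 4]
λ(A) = 2

Enumerate directed cycles and compute their means (weight / length). Sample:
  cycle 0 → 0: weight = 2, length = 1, mean = 2/1 ≈ 2.000
  cycle 1 → 1: weight = 4, length = 1, mean = 4/1 ≈ 4.000
  cycle 0 → 1 → 0: weight = 15, length = 2, mean = 15/2 ≈ 7.500
  cycle 1 → 0 → 1: weight = 15, length = 2, mean = 15/2 ≈ 7.500
Minimum mean = 2.000, attained e.g. along the cycle 0 → 0 with weight 2 and length 1. So λ(A) = 2/1 = 2.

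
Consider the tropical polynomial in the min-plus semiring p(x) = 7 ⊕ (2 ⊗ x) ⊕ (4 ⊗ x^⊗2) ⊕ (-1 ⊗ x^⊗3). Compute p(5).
p(5) = 7

A tropical monomial a ⊗ x^⊗i evaluates to a + i · x. Evaluating each term at x = 5:
  Term 0 contributes 7 + 0 · 5 = 7
  Term 1 contributes 2 + 1 · 5 = 7
  Term 2 contributes 4 + 2 · 5 = 14
  Term 3 contributes -1 + 3 · 5 = 14
p(5) = ⊕ of these = min[7, 7, 14, 14] = 7.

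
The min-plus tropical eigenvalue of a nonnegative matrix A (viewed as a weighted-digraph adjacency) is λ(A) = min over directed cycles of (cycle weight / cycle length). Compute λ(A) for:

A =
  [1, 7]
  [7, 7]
λ(A) = 1

Enumerate directed cycles and compute their means (weight / length). Sample:
  cycle 0 → 0: weight = 1, length = 1, mean = 1/1 ≈ 1.000
  cycle 1 → 1: weight = 7, length = 1, mean = 7/1 ≈ 7.000
  cycle 0 → 1 → 0: weight = 14, length = 2, mean = 14/2 ≈ 7.000
  cycle 1 → 0 → 1: weight = 14, length = 2, mean = 14/2 ≈ 7.000
Minimum mean = 1.000, attained e.g. along the cycle 0 → 0 with weight 1 and length 1. So λ(A) = 1/1 = 1.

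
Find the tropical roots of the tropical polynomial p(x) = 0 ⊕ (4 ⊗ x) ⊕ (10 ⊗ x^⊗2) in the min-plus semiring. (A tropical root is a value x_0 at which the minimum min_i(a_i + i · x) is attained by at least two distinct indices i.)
Roots: {-6, -4}

Each tropical root is a break point of the lower envelope of the lines y = a_i + i · x (there are 3 lines, with slopes 0, 1, ..., 2). Only the lines that attain the minimum somewhere contribute to roots; other lines are dominated. Here the surviving (envelope) indices are i = 2, i = 1, i = 0.
Intersections between consecutive envelope lines give the roots: for adjacent envelope indices i < j the intersection is x = (a_i − a_j) / (j − i). Reading off the sorted break points: {-6, -4}.
Verification: at each break x_0, at least two indices attain the minimum of min_i(a_i + i · x_0).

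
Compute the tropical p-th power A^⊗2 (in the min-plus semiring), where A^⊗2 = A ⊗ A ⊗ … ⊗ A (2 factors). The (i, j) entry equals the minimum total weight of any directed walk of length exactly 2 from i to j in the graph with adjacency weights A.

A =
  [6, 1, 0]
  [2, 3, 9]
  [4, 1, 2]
A^⊗2 =
  [3, 1, 2]
  [5, 3, 2]
  [3, 3, 4]

Each entry (A^⊗2)_ij equals the minimum over all length-2 walks i = v_0 → v_1 → … → v_2 = j of Σ_t A[v_t][v_{t+1}]. For example, for (i, j) = (0, 2) we minimise over 3 possible intermediate vertex sequences; the minimum is 2, attained along the walk 0 → 2 → 2.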